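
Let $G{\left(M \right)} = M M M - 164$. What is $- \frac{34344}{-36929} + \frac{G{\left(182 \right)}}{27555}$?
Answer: $\frac{74523093412}{339192865} \approx 219.71$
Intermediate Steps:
$G{\left(M \right)} = -164 + M^{3}$ ($G{\left(M \right)} = M^{2} M - 164 = M^{3} - 164 = -164 + M^{3}$)
$- \frac{34344}{-36929} + \frac{G{\left(182 \right)}}{27555} = - \frac{34344}{-36929} + \frac{-164 + 182^{3}}{27555} = \left(-34344\right) \left(- \frac{1}{36929}\right) + \left(-164 + 6028568\right) \frac{1}{27555} = \frac{34344}{36929} + 6028404 \cdot \frac{1}{27555} = \frac{34344}{36929} + \frac{2009468}{9185} = \frac{74523093412}{339192865}$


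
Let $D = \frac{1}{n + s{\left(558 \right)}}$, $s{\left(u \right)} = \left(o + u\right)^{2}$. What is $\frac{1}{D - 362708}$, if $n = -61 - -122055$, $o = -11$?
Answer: $- \frac{421203}{152773697723} \approx -2.757 \cdot 10^{-6}$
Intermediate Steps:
$s{\left(u \right)} = \left(-11 + u\right)^{2}$
$n = 121994$ ($n = -61 + 122055 = 121994$)
$D = \frac{1}{421203}$ ($D = \frac{1}{121994 + \left(-11 + 558\right)^{2}} = \frac{1}{121994 + 547^{2}} = \frac{1}{121994 + 299209} = \frac{1}{421203} \approx 2.3742 \cdot 10^{-6}$)
$\frac{1}{D - 362708} = \frac{1}{\frac{1}{421203} - 362708} = \frac{1}{- \frac{152773697723}{421203}} = - \frac{421203}{152773697723}$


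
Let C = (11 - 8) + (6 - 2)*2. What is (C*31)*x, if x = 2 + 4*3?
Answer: 4774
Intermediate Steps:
x = 14 (x = 2 + 12 = 14)
C = 11 (C = 3 + 4*2 = 3 + 8 = 11)
(C*31)*x = (11*31)*14 = 341*14 = 4774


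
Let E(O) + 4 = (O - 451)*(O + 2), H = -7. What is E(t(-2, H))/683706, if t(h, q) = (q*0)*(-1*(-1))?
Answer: -151/113951 ≈ -0.0013251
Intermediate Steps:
t(h, q) = 0 (t(h, q) = 0*1 = 0)
E(O) = -4 + (-451 + O)*(2 + O) (E(O) = -4 + (O - 451)*(O + 2) = -4 + (-451 + O)*(2 + O))
E(t(-2, H))/683706 = (-906 + 0² - 449*0)/683706 = (-906 + 0 + 0)*(1/683706) = -906*1/683706 = -151/113951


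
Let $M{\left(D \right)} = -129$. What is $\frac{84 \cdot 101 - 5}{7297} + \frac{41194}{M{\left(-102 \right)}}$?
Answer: $- \frac{6965089}{21891} \approx -318.17$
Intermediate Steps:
$\frac{84 \cdot 101 - 5}{7297} + \frac{41194}{M{\left(-102 \right)}} = \frac{84 \cdot 101 - 5}{7297} + \frac{41194}{-129} = \left(8484 - 5\right) \frac{1}{7297} + 41194 \left(- \frac{1}{129}\right) = 8479 \cdot \frac{1}{7297} - \frac{958}{3} = \frac{8479}{7297} - \frac{958}{3} = - \frac{6965089}{21891}$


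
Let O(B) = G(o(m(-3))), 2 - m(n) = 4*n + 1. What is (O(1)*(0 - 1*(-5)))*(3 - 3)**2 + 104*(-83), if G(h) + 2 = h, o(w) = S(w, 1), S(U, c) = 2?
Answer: -8632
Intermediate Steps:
m(n) = 1 - 4*n (m(n) = 2 - (4*n + 1) = 2 - (1 + 4*n) = 2 + (-1 - 4*n) = 1 - 4*n)
o(w) = 2
G(h) = -2 + h
O(B) = 0 (O(B) = -2 + 2 = 0)
(O(1)*(0 - 1*(-5)))*(3 - 3)**2 + 104*(-83) = (0*(0 - 1*(-5)))*(3 - 3)**2 + 104*(-83) = (0*(0 + 5))*0**2 - 8632 = (0*5)*0 - 8632 = 0*0 - 8632 = 0 - 8632 = -8632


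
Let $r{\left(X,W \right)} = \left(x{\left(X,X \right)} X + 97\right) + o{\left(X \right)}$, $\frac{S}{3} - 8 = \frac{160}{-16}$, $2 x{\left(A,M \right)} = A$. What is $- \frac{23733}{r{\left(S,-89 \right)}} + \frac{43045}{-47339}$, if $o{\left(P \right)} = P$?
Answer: $- \frac{1128188392}{5159951} \approx -218.64$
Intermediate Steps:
$x{\left(A,M \right)} = \frac{A}{2}$
$S = -6$ ($S = 24 + 3 \frac{160}{-16} = 24 + 3 \cdot 160 \left(- \frac{1}{16}\right) = 24 + 3 \left(-10\right) = 24 - 30 = -6$)
$r{\left(X,W \right)} = 97 + X + \frac{X^{2}}{2}$ ($r{\left(X,W \right)} = \left(\frac{X}{2} X + 97\right) + X = \left(\frac{X^{2}}{2} + 97\right) + X = \left(97 + \frac{X^{2}}{2}\right) + X = 97 + X + \frac{X^{2}}{2}$)
$- \frac{23733}{r{\left(S,-89 \right)}} + \frac{43045}{-47339} = - \frac{23733}{97 - 6 + \frac{\left(-6\right)^{2}}{2}} + \frac{43045}{-47339} = - \frac{23733}{97 - 6 + \frac{1}{2} \cdot 36} + 43045 \left(- \frac{1}{47339}\right) = - \frac{23733}{97 - 6 + 18} - \frac{43045}{47339} = - \frac{23733}{109} - \frac{43045}{47339} = - \frac{1128188392}{5159951}$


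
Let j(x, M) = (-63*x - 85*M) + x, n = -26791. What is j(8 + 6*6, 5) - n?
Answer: 23638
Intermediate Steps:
j(x, M) = -85*M - 62*x (j(x, M) = (-85*M - 63*x) + x = -85*M - 62*x)
j(8 + 6*6, 5) - n = (-85*5 - 62*(8 + 6*6)) - 1*(-26791) = (-425 - 62*(8 + 36)) + 26791 = (-425 - 62*44) + 26791 = (-425 - 2728) + 26791 = -3153 + 26791 = 23638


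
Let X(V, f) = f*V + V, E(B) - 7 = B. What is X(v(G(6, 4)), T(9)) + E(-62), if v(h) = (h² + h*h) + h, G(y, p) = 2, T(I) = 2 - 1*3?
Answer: -55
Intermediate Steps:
T(I) = -1 (T(I) = 2 - 3 = -1)
E(B) = 7 + B
v(h) = h + 2*h² (v(h) = (h² + h²) + h = 2*h² + h = h + 2*h²)
X(V, f) = V + V*f (X(V, f) = V*f + V = V + V*f)
X(v(G(6, 4)), T(9)) + E(-62) = (2*(1 + 2*2))*(1 - 1) + (7 - 62) = (2*(1 + 4))*0 - 55 = (2*5)*0 - 55 = 10*0 - 55 = 0 - 55 = -55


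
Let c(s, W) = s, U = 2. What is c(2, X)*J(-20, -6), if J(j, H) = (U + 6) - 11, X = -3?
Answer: -6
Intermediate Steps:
J(j, H) = -3 (J(j, H) = (2 + 6) - 11 = 8 - 11 = -3)
c(2, X)*J(-20, -6) = 2*(-3) = -6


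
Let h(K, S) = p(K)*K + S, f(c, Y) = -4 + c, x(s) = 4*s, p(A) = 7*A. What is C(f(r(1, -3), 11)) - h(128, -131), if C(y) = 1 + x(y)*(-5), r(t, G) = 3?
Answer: -114536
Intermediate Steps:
C(y) = 1 - 20*y (C(y) = 1 + (4*y)*(-5) = 1 - 20*y)
h(K, S) = S + 7*K² (h(K, S) = (7*K)*K + S = 7*K² + S = S + 7*K²)
C(f(r(1, -3), 11)) - h(128, -131) = (1 - 20*(-4 + 3)) - (-131 + 7*128²) = (1 - 20*(-1)) - (-131 + 7*16384) = (1 + 20) - (-131 + 114688) = 21 - 1*114557 = 21 - 114557 = -114536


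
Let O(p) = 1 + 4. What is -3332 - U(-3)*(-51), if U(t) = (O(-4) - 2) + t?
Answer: -3332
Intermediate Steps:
O(p) = 5
U(t) = 3 + t (U(t) = (5 - 2) + t = 3 + t)
-3332 - U(-3)*(-51) = -3332 - (3 - 3)*(-51) = -3332 - 0*(-51) = -3332 - 1*0 = -3332 + 0 = -3332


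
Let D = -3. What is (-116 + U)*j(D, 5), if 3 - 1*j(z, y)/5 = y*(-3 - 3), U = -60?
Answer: -29040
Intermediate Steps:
j(z, y) = 15 + 30*y (j(z, y) = 15 - 5*y*(-3 - 3) = 15 - 5*y*(-6) = 15 - (-30)*y = 15 + 30*y)
(-116 + U)*j(D, 5) = (-116 - 60)*(15 + 30*5) = -176*(15 + 150) = -176*165 = -29040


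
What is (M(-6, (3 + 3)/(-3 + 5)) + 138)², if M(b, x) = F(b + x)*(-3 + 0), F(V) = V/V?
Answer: 18225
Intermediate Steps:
F(V) = 1
M(b, x) = -3 (M(b, x) = 1*(-3 + 0) = 1*(-3) = -3)
(M(-6, (3 + 3)/(-3 + 5)) + 138)² = (-3 + 138)² = 135² = 18225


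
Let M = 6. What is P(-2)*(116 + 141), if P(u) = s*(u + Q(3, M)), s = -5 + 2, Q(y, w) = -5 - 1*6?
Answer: 10023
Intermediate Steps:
Q(y, w) = -11 (Q(y, w) = -5 - 6 = -11)
s = -3
P(u) = 33 - 3*u (P(u) = -3*(u - 11) = -3*(-11 + u) = 33 - 3*u)
P(-2)*(116 + 141) = (33 - 3*(-2))*(116 + 141) = (33 + 6)*257 = 39*257 = 10023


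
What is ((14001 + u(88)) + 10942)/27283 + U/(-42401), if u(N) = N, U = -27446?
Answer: 1810148649/1156826483 ≈ 1.5648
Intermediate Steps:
((14001 + u(88)) + 10942)/27283 + U/(-42401) = ((14001 + 88) + 10942)/27283 - 27446/(-42401) = (14089 + 10942)*(1/27283) - 27446*(-1/42401) = 25031*(1/27283) + 27446/42401 = 25031/27283 + 27446/42401 = 1810148649/1156826483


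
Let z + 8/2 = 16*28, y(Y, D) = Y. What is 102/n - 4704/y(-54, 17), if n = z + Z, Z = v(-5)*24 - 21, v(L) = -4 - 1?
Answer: 79490/909 ≈ 87.448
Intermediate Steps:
v(L) = -5
z = 444 (z = -4 + 16*28 = -4 + 448 = 444)
Z = -141 (Z = -5*24 - 21 = -120 - 21 = -141)
n = 303 (n = 444 - 141 = 303)
102/n - 4704/y(-54, 17) = 102/303 - 4704/(-54) = 102*(1/303) - 4704*(-1/54) = 34/101 + 784/9 = 79490/909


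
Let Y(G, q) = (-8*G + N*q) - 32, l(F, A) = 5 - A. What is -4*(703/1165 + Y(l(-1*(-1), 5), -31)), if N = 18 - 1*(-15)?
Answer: 4913488/1165 ≈ 4217.6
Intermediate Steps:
N = 33 (N = 18 + 15 = 33)
Y(G, q) = -32 - 8*G + 33*q (Y(G, q) = (-8*G + 33*q) - 32 = -32 - 8*G + 33*q)
-4*(703/1165 + Y(l(-1*(-1), 5), -31)) = -4*(703/1165 + (-32 - 8*(5 - 1*5) + 33*(-31))) = -4*(703*(1/1165) + (-32 - 8*(5 - 5) - 1023)) = -4*(703/1165 + (-32 - 8*0 - 1023)) = -4*(703/1165 + (-32 + 0 - 1023)) = -4*(703/1165 - 1055) = -4*(-1228372/1165) = 4913488/1165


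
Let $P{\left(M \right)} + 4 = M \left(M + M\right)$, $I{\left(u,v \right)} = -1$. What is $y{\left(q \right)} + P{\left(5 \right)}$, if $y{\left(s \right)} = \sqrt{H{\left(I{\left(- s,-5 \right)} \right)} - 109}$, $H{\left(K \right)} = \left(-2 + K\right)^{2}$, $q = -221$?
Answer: $46 + 10 i \approx 46.0 + 10.0 i$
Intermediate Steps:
$P{\left(M \right)} = -4 + 2 M^{2}$ ($P{\left(M \right)} = -4 + M \left(M + M\right) = -4 + M 2 M = -4 + 2 M^{2}$)
$y{\left(s \right)} = 10 i$ ($y{\left(s \right)} = \sqrt{\left(-2 - 1\right)^{2} - 109} = \sqrt{\left(-3\right)^{2} - 109} = \sqrt{9 - 109} = \sqrt{-100} = 10 i$)
$y{\left(q \right)} + P{\left(5 \right)} = 10 i - \left(4 - 2 \cdot 5^{2}\right) = 10 i + \left(-4 + 2 \cdot 25\right) = 10 i + \left(-4 + 50\right) = 10 i + 46 = 46 + 10 i$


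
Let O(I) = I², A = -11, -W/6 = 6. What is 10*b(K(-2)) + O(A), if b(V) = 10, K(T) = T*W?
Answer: 221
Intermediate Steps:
W = -36 (W = -6*6 = -36)
K(T) = -36*T (K(T) = T*(-36) = -36*T)
10*b(K(-2)) + O(A) = 10*10 + (-11)² = 100 + 121 = 221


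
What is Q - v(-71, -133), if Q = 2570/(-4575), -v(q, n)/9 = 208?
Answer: 1712366/915 ≈ 1871.4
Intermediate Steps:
v(q, n) = -1872 (v(q, n) = -9*208 = -1872)
Q = -514/915 (Q = 2570*(-1/4575) = -514/915 ≈ -0.56175)
Q - v(-71, -133) = -514/915 - 1*(-1872) = -514/915 + 1872 = 1712366/915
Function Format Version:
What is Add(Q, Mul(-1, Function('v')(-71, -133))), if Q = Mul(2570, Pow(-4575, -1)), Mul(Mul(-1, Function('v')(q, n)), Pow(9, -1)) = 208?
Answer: Rational(1712366, 915) ≈ 1871.4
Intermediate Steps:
Function('v')(q, n) = -1872 (Function('v')(q, n) = Mul(-9, 208) = -1872)
Q = Rational(-514, 915) (Q = Mul(2570, Rational(-1, 4575)) = Rational(-514, 915) ≈ -0.56175)
Add(Q, Mul(-1, Function('v')(-71, -133))) = Add(Rational(-514, 915), Mul(-1, -1872)) = Add(Rational(-514, 915), 1872) = Rational(1712366, 915)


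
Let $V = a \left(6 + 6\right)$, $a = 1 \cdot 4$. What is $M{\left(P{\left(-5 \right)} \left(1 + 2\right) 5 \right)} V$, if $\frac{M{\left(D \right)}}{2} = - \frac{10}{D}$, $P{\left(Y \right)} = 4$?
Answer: $-16$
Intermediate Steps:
$a = 4$
$V = 48$ ($V = 4 \left(6 + 6\right) = 4 \cdot 12 = 48$)
$M{\left(D \right)} = - \frac{20}{D}$ ($M{\left(D \right)} = 2 \left(- \frac{10}{D}\right) = - \frac{20}{D}$)
$M{\left(P{\left(-5 \right)} \left(1 + 2\right) 5 \right)} V = - \frac{20}{4 \left(1 + 2\right) 5} \cdot 48 = - \frac{20}{4 \cdot 3 \cdot 5} \cdot 48 = - \frac{20}{12 \cdot 5} \cdot 48 = - \frac{20}{60} \cdot 48 = \left(-20\right) \frac{1}{60} \cdot 48 = \left(- \frac{1}{3}\right) 48 = -16$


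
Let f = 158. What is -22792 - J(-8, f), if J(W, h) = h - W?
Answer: -22958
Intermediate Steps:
-22792 - J(-8, f) = -22792 - (158 - 1*(-8)) = -22792 - (158 + 8) = -22792 - 1*166 = -22792 - 166 = -22958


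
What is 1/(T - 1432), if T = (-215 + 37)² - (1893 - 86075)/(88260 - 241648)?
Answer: 76694/2320104797 ≈ 3.3056e-5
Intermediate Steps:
T = 2429930605/76694 (T = (-178)² - (-84182)/(-153388) = 31684 - (-84182)*(-1)/153388 = 31684 - 1*42091/76694 = 31684 - 42091/76694 = 2429930605/76694 ≈ 31683.)
1/(T - 1432) = 1/(2429930605/76694 - 1432) = 1/(2320104797/76694) = 76694/2320104797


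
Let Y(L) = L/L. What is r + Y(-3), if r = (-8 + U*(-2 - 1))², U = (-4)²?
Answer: 3137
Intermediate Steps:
U = 16
Y(L) = 1
r = 3136 (r = (-8 + 16*(-2 - 1))² = (-8 + 16*(-3))² = (-8 - 48)² = (-56)² = 3136)
r + Y(-3) = 3136 + 1 = 3137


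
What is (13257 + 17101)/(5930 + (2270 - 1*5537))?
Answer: 30358/2663 ≈ 11.400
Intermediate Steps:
(13257 + 17101)/(5930 + (2270 - 1*5537)) = 30358/(5930 + (2270 - 5537)) = 30358/(5930 - 3267) = 30358/2663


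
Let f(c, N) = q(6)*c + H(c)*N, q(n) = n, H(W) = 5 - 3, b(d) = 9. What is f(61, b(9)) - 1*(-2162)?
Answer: 2546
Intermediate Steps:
H(W) = 2
f(c, N) = 2*N + 6*c (f(c, N) = 6*c + 2*N = 2*N + 6*c)
f(61, b(9)) - 1*(-2162) = (2*9 + 6*61) - 1*(-2162) = (18 + 366) + 2162 = 384 + 2162 = 2546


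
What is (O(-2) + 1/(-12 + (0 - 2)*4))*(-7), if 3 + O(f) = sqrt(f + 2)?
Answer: 427/20 ≈ 21.350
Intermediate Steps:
O(f) = -3 + sqrt(2 + f) (O(f) = -3 + sqrt(f + 2) = -3 + sqrt(2 + f))
(O(-2) + 1/(-12 + (0 - 2)*4))*(-7) = ((-3 + sqrt(2 - 2)) + 1/(-12 + (0 - 2)*4))*(-7) = ((-3 + sqrt(0)) + 1/(-12 - 2*4))*(-7) = ((-3 + 0) + 1/(-12 - 8))*(-7) = (-3 + 1/(-20))*(-7) = (-3 - 1/20)*(-7) = -61/20*(-7) = 427/20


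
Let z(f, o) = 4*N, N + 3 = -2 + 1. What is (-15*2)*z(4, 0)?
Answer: 480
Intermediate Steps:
N = -4 (N = -3 + (-2 + 1) = -3 - 1 = -4)
z(f, o) = -16 (z(f, o) = 4*(-4) = -16)
(-15*2)*z(4, 0) = -15*2*(-16) = -30*(-16) = 480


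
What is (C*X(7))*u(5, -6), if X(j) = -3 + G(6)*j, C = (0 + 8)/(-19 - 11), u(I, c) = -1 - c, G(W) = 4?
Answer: -100/3 ≈ -33.333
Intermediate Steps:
C = -4/15 (C = 8/(-30) = 8*(-1/30) = -4/15 ≈ -0.26667)
X(j) = -3 + 4*j
(C*X(7))*u(5, -6) = (-4*(-3 + 4*7)/15)*(-1 - 1*(-6)) = (-4*(-3 + 28)/15)*(-1 + 6) = -4/15*25*5 = -20/3*5 = -100/3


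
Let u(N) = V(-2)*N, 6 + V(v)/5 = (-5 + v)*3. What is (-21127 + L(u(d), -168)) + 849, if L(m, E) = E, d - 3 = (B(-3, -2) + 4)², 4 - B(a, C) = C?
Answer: -20446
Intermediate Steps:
V(v) = -105 + 15*v (V(v) = -30 + 5*((-5 + v)*3) = -30 + 5*(-15 + 3*v) = -30 + (-75 + 15*v) = -105 + 15*v)
B(a, C) = 4 - C
d = 103 (d = 3 + ((4 - 1*(-2)) + 4)² = 3 + ((4 + 2) + 4)² = 3 + (6 + 4)² = 3 + 10² = 3 + 100 = 103)
u(N) = -135*N (u(N) = (-105 + 15*(-2))*N = (-105 - 30)*N = -135*N)
(-21127 + L(u(d), -168)) + 849 = (-21127 - 168) + 849 = -21295 + 849 = -20446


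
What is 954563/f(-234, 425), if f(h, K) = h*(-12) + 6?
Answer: 954563/2814 ≈ 339.22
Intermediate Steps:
f(h, K) = 6 - 12*h (f(h, K) = -12*h + 6 = 6 - 12*h)
954563/f(-234, 425) = 954563/(6 - 12*(-234)) = 954563/(6 + 2808) = 954563/2814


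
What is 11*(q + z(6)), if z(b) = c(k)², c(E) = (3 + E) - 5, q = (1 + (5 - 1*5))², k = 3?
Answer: 22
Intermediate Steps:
q = 1 (q = (1 + (5 - 5))² = (1 + 0)² = 1² = 1)
c(E) = -2 + E
z(b) = 1 (z(b) = (-2 + 3)² = 1² = 1)
11*(q + z(6)) = 11*(1 + 1) = 11*2 = 22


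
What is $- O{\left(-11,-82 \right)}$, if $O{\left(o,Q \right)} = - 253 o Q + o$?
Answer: $228217$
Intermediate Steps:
$O{\left(o,Q \right)} = o - 253 Q o$ ($O{\left(o,Q \right)} = - 253 Q o + o = o - 253 Q o$)
$- O{\left(-11,-82 \right)} = - \left(-11\right) \left(1 - -20746\right) = - \left(-11\right) \left(1 + 20746\right) = - \left(-11\right) 20747 = \left(-1\right) \left(-228217\right) = 228217$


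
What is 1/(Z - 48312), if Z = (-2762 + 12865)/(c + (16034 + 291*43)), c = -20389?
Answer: -8158/394119193 ≈ -2.0699e-5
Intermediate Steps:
Z = 10103/8158 (Z = (-2762 + 12865)/(-20389 + (16034 + 291*43)) = 10103/(-20389 + (16034 + 12513)) = 10103/(-20389 + 28547) = 10103/8158 ≈ 1.2384)
1/(Z - 48312) = 1/(10103/8158 - 48312) = 1/(-394119193/8158) = -8158/394119193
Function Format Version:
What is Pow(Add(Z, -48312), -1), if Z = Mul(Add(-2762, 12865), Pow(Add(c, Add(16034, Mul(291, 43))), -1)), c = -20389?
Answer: Rational(-8158, 394119193) ≈ -2.0699e-5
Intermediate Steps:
Z = Rational(10103, 8158) (Z = Mul(Add(-2762, 12865), Pow(Add(-20389, Add(16034, Mul(291, 43))), -1)) = Mul(10103, Pow(Add(-20389, Add(16034, 12513)), -1)) = Mul(10103, Pow(Add(-20389, 28547), -1)) = Mul(10103, Pow(8158, -1)) = Mul(10103, Rational(1, 8158)) = Rational(10103, 8158) ≈ 1.2384)
Pow(Add(Z, -48312), -1) = Pow(Add(Rational(10103, 8158), -48312), -1) = Pow(Rational(-394119193, 8158), -1) = Rational(-8158, 394119193)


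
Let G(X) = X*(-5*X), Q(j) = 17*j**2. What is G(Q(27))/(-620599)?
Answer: 767932245/620599 ≈ 1237.4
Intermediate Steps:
G(X) = -5*X**2
G(Q(27))/(-620599) = -5*(17*27**2)**2/(-620599) = -5*(17*729)**2*(-1/620599) = -5*12393**2*(-1/620599) = -5*153586449*(-1/620599) = -767932245*(-1/620599) = 767932245/620599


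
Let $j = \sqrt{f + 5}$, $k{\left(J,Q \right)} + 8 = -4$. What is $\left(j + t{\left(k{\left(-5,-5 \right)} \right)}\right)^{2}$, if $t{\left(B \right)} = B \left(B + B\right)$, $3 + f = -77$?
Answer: $82869 + 2880 i \sqrt{3} \approx 82869.0 + 4988.3 i$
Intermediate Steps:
$f = -80$ ($f = -3 - 77 = -80$)
$k{\left(J,Q \right)} = -12$ ($k{\left(J,Q \right)} = -8 - 4 = -12$)
$t{\left(B \right)} = 2 B^{2}$ ($t{\left(B \right)} = B 2 B = 2 B^{2}$)
$j = 5 i \sqrt{3}$ ($j = \sqrt{-80 + 5} = \sqrt{-75} = 5 i \sqrt{3} \approx 8.6602 i$)
$\left(j + t{\left(k{\left(-5,-5 \right)} \right)}\right)^{2} = \left(5 i \sqrt{3} + 2 \left(-12\right)^{2}\right)^{2} = \left(5 i \sqrt{3} + 2 \cdot 144\right)^{2} = \left(5 i \sqrt{3} + 288\right)^{2} = \left(288 + 5 i \sqrt{3}\right)^{2}$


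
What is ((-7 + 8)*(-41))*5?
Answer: -205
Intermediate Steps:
((-7 + 8)*(-41))*5 = (1*(-41))*5 = -41*5 = -205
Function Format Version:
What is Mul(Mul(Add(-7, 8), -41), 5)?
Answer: -205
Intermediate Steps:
Mul(Mul(Add(-7, 8), -41), 5) = Mul(Mul(1, -41), 5) = Mul(-41, 5) = -205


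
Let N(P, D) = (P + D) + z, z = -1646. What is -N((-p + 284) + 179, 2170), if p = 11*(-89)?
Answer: -1966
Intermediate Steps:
p = -979
N(P, D) = -1646 + D + P (N(P, D) = (P + D) - 1646 = (D + P) - 1646 = -1646 + D + P)
-N((-p + 284) + 179, 2170) = -(-1646 + 2170 + ((-1*(-979) + 284) + 179)) = -(-1646 + 2170 + ((979 + 284) + 179)) = -(-1646 + 2170 + (1263 + 179)) = -(-1646 + 2170 + 1442) = -1*1966 = -1966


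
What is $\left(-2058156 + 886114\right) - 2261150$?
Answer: $-3433192$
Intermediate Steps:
$\left(-2058156 + 886114\right) - 2261150 = -1172042 - 2261150 = -3433192$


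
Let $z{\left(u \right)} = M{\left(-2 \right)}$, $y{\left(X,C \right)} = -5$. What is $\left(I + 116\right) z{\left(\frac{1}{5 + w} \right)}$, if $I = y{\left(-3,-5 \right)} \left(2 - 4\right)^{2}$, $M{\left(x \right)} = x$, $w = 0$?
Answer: $-192$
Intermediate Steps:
$z{\left(u \right)} = -2$
$I = -20$ ($I = - 5 \left(2 - 4\right)^{2} = - 5 \left(-2\right)^{2} = \left(-5\right) 4 = -20$)
$\left(I + 116\right) z{\left(\frac{1}{5 + w} \right)} = \left(-20 + 116\right) \left(-2\right) = 96 \left(-2\right) = -192$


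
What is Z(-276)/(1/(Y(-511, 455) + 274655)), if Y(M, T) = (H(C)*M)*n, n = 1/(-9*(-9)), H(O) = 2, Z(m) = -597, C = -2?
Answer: -4426960567/27 ≈ -1.6396e+8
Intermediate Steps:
n = 1/81 (n = -1/9*(-1/9) = 1/81 ≈ 0.012346)
Y(M, T) = 2*M/81 (Y(M, T) = (2*M)*(1/81) = 2*M/81)
Z(-276)/(1/(Y(-511, 455) + 274655)) = -597/(1/((2/81)*(-511) + 274655)) = -597/(1/(-1022/81 + 274655)) = -597/(1/(22246033/81)) = -597/81/22246033 = -597*22246033/81 = -4426960567/27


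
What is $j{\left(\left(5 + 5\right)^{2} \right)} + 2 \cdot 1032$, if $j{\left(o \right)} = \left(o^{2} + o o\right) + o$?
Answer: $22164$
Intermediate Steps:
$j{\left(o \right)} = o + 2 o^{2}$ ($j{\left(o \right)} = \left(o^{2} + o^{2}\right) + o = 2 o^{2} + o = o + 2 o^{2}$)
$j{\left(\left(5 + 5\right)^{2} \right)} + 2 \cdot 1032 = \left(5 + 5\right)^{2} \left(1 + 2 \left(5 + 5\right)^{2}\right) + 2 \cdot 1032 = 10^{2} \left(1 + 2 \cdot 10^{2}\right) + 2064 = 100 \left(1 + 2 \cdot 100\right) + 2064 = 100 \left(1 + 200\right) + 2064 = 100 \cdot 201 + 2064 = 20100 + 2064 = 22164$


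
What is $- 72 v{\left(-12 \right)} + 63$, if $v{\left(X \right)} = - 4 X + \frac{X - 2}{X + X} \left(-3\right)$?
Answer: $-3267$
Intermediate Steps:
$v{\left(X \right)} = - 4 X - \frac{3 \left(-2 + X\right)}{2 X}$ ($v{\left(X \right)} = - 4 X + \frac{-2 + X}{2 X} \left(-3\right) = - 4 X - \frac{3 \left(-2 + X\right)}{2 X}$)
$- 72 v{\left(-12 \right)} + 63 = - 72 \left(- \frac{3}{2} - -48 + \frac{3}{-12}\right) + 63 = - 72 \left(- \frac{3}{2} + 48 + 3 \left(- \frac{1}{12}\right)\right) + 63 = - 72 \left(- \frac{3}{2} + 48 - \frac{1}{4}\right) + 63 = \left(-72\right) \frac{185}{4} + 63 = -3330 + 63 = -3267$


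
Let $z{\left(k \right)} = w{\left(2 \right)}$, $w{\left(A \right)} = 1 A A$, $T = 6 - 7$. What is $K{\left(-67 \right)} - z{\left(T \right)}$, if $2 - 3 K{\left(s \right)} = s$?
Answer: $19$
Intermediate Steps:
$K{\left(s \right)} = \frac{2}{3} - \frac{s}{3}$
$T = -1$ ($T = 6 - 7 = -1$)
$w{\left(A \right)} = A^{2}$ ($w{\left(A \right)} = A A = A^{2}$)
$z{\left(k \right)} = 4$ ($z{\left(k \right)} = 2^{2} = 4$)
$K{\left(-67 \right)} - z{\left(T \right)} = \left(\frac{2}{3} - - \frac{67}{3}\right) - 4 = \left(\frac{2}{3} + \frac{67}{3}\right) - 4 = 23 - 4 = 19$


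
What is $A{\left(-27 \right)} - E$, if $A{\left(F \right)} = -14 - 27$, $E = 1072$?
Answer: $-1113$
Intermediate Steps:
$A{\left(F \right)} = -41$
$A{\left(-27 \right)} - E = -41 - 1072 = -1113$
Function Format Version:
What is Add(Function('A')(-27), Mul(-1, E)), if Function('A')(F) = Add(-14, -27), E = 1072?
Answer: -1113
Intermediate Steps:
Function('A')(F) = -41
Add(Function('A')(-27), Mul(-1, E)) = Add(-41, Mul(-1, 1072)) = Add(-41, -1072) = -1113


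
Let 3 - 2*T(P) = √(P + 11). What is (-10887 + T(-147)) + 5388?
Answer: -10995/2 - I*√34 ≈ -5497.5 - 5.831*I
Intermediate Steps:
T(P) = 3/2 - √(11 + P)/2 (T(P) = 3/2 - √(P + 11)/2 = 3/2 - √(11 + P)/2)
(-10887 + T(-147)) + 5388 = (-10887 + (3/2 - √(11 - 147)/2)) + 5388 = (-10887 + (3/2 - I*√34)) + 5388 = (-21771/2 - I*√34) + 5388 = -10995/2 - I*√34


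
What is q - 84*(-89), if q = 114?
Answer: 7590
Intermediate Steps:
q - 84*(-89) = 114 - 84*(-89) = 114 + 7476 = 7590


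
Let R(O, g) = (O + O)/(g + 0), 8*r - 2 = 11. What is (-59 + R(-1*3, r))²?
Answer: 664225/169 ≈ 3930.3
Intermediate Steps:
r = 13/8 (r = ¼ + (⅛)*11 = ¼ + 11/8 = 13/8 ≈ 1.6250)
R(O, g) = 2*O/g (R(O, g) = (2*O)/g = 2*O/g)
(-59 + R(-1*3, r))² = (-59 + 2*(-1*3)/(13/8))² = (-59 + 2*(-3)*(8/13))² = (-59 - 48/13)² = (-815/13)² = 664225/169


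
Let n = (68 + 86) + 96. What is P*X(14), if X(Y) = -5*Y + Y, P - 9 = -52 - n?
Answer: 16408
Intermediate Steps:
n = 250 (n = 154 + 96 = 250)
P = -293 (P = 9 + (-52 - 1*250) = 9 + (-52 - 250) = 9 - 302 = -293)
X(Y) = -4*Y
P*X(14) = -(-1172)*14 = -293*(-56) = 16408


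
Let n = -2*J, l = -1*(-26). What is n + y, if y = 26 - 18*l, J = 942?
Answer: -2326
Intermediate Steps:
l = 26
n = -1884 (n = -2*942 = -1884)
y = -442 (y = 26 - 18*26 = 26 - 468 = -442)
n + y = -1884 - 442 = -2326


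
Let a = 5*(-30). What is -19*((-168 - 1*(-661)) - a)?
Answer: -12217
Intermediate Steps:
a = -150
-19*((-168 - 1*(-661)) - a) = -19*((-168 - 1*(-661)) - 1*(-150)) = -19*((-168 + 661) + 150) = -19*(493 + 150) = -19*643 = -12217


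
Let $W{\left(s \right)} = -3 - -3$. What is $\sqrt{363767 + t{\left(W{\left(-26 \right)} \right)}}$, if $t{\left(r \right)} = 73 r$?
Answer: $\sqrt{363767} \approx 603.13$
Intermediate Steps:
$W{\left(s \right)} = 0$ ($W{\left(s \right)} = -3 + 3 = 0$)
$\sqrt{363767 + t{\left(W{\left(-26 \right)} \right)}} = \sqrt{363767 + 73 \cdot 0} = \sqrt{363767 + 0} = \sqrt{363767}$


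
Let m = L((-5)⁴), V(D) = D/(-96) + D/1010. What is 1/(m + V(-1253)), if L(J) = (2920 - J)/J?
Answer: 1212000/18765989 ≈ 0.064585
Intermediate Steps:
V(D) = -457*D/48480 (V(D) = D*(-1/96) + D*(1/1010) = -D/96 + D/1010 = -457*D/48480)
L(J) = (2920 - J)/J
m = 459/125 (m = (2920 - 1*(-5)⁴)/((-5)⁴) = (2920 - 1*625)/625 = (2920 - 625)/625 = (1/625)*2295 = 459/125 ≈ 3.6720)
1/(m + V(-1253)) = 1/(459/125 - 457/48480*(-1253)) = 1/(459/125 + 572621/48480) = 1/(18765989/1212000) = 1212000/18765989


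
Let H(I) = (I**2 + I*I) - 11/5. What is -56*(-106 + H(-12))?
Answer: -50344/5 ≈ -10069.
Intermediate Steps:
H(I) = -11/5 + 2*I**2 (H(I) = (I**2 + I**2) - 11*1/5 = 2*I**2 - 11/5 = -11/5 + 2*I**2)
-56*(-106 + H(-12)) = -56*(-106 + (-11/5 + 2*(-12)**2)) = -56*(-106 + (-11/5 + 2*144)) = -56*(-106 + (-11/5 + 288)) = -56*(-106 + 1429/5) = -56*899/5 = -50344/5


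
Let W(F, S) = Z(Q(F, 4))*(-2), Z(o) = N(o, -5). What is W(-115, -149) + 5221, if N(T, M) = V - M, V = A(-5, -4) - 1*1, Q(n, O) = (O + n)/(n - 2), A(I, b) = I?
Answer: 5223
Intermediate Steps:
Q(n, O) = (O + n)/(-2 + n)
V = -6 (V = -5 - 1*1 = -5 - 1 = -6)
N(T, M) = -6 - M
Z(o) = -1 (Z(o) = -6 - 1*(-5) = -6 + 5 = -1)
W(F, S) = 2 (W(F, S) = -1*(-2) = 2)
W(-115, -149) + 5221 = 2 + 5221 = 5223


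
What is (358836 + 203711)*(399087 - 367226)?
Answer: 17923309967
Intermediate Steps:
(358836 + 203711)*(399087 - 367226) = 562547*31861 = 17923309967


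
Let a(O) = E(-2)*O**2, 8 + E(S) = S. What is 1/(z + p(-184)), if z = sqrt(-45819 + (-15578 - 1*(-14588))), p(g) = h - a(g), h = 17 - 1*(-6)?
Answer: 16123/5458975938 - I*sqrt(5201)/38212831566 ≈ 2.9535e-6 - 1.8873e-9*I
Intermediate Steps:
h = 23 (h = 17 + 6 = 23)
E(S) = -8 + S
a(O) = -10*O**2 (a(O) = (-8 - 2)*O**2 = -10*O**2)
p(g) = 23 + 10*g**2 (p(g) = 23 - (-10)*g**2 = 23 + 10*g**2)
z = 3*I*sqrt(5201) (z = sqrt(-45819 + (-15578 + 14588)) = sqrt(-45819 - 990) = sqrt(-46809) = 3*I*sqrt(5201) ≈ 216.35*I)
1/(z + p(-184)) = 1/(3*I*sqrt(5201) + (23 + 10*(-184)**2)) = 1/(3*I*sqrt(5201) + (23 + 10*33856)) = 1/(3*I*sqrt(5201) + (23 + 338560)) = 1/(3*I*sqrt(5201) + 338583) = 1/(338583 + 3*I*sqrt(5201))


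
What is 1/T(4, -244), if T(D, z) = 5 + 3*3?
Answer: 1/14 ≈ 0.071429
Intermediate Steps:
T(D, z) = 14 (T(D, z) = 5 + 9 = 14)
1/T(4, -244) = 1/14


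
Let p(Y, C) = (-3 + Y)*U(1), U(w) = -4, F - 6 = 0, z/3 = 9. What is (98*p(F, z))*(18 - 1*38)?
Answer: 23520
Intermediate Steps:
z = 27 (z = 3*9 = 27)
F = 6 (F = 6 + 0 = 6)
p(Y, C) = 12 - 4*Y (p(Y, C) = (-3 + Y)*(-4) = 12 - 4*Y)
(98*p(F, z))*(18 - 1*38) = (98*(12 - 4*6))*(18 - 1*38) = (98*(12 - 24))*(18 - 38) = (98*(-12))*(-20) = -1176*(-20) = 23520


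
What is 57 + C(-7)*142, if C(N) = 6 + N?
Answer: -85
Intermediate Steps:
57 + C(-7)*142 = 57 + (6 - 7)*142 = 57 - 1*142 = 57 - 142 = -85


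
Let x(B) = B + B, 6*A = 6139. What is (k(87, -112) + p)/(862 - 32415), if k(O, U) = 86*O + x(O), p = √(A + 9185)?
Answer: -7656/31553 - √367494/189318 ≈ -0.24584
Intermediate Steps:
A = 6139/6 (A = (⅙)*6139 = 6139/6 ≈ 1023.2)
x(B) = 2*B
p = √367494/6 (p = √(6139/6 + 9185) = √(61249/6) = √367494/6 ≈ 101.04)
k(O, U) = 88*O (k(O, U) = 86*O + 2*O = 88*O)
(k(87, -112) + p)/(862 - 32415) = (88*87 + √367494/6)/(862 - 32415) = (7656 + √367494/6)/(-31553) = (7656 + √367494/6)*(-1/31553) = -7656/31553 - √367494/189318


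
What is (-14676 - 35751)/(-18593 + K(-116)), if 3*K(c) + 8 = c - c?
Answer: 151281/55787 ≈ 2.7118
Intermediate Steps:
K(c) = -8/3 (K(c) = -8/3 + (c - c)/3 = -8/3 + (⅓)*0 = -8/3 + 0 = -8/3)
(-14676 - 35751)/(-18593 + K(-116)) = (-14676 - 35751)/(-18593 - 8/3) = -50427/(-55787/3) = -50427*(-3/55787) = 151281/55787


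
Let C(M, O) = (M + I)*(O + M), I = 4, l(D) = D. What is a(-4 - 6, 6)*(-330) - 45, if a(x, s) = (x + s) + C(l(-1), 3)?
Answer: -705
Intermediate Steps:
C(M, O) = (4 + M)*(M + O) (C(M, O) = (M + 4)*(O + M) = (4 + M)*(M + O))
a(x, s) = 6 + s + x (a(x, s) = (x + s) + ((-1)**2 + 4*(-1) + 4*3 - 1*3) = (s + x) + (1 - 4 + 12 - 3) = (s + x) + 6 = 6 + s + x)
a(-4 - 6, 6)*(-330) - 45 = (6 + 6 + (-4 - 6))*(-330) - 45 = (6 + 6 - 10)*(-330) - 45 = 2*(-330) - 45 = -660 - 45 = -705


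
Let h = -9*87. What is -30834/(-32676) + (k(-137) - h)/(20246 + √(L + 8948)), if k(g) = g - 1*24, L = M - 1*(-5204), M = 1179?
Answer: 2174981509067/2232234717510 - 622*√15331/409885185 ≈ 0.97416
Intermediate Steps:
L = 6383 (L = 1179 - 1*(-5204) = 1179 + 5204 = 6383)
h = -783
k(g) = -24 + g (k(g) = g - 24 = -24 + g)
-30834/(-32676) + (k(-137) - h)/(20246 + √(L + 8948)) = -30834/(-32676) + ((-24 - 137) - 1*(-783))/(20246 + √(6383 + 8948)) = -30834*(-1/32676) + (-161 + 783)/(20246 + √15331) = 5139/5446 + 622/(20246 + √15331)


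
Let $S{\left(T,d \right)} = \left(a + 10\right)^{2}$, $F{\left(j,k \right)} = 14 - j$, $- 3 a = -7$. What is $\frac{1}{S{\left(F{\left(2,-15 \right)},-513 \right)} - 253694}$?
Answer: $- \frac{9}{2281877} \approx -3.9441 \cdot 10^{-6}$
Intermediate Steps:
$a = \frac{7}{3}$ ($a = \left(- \frac{1}{3}\right) \left(-7\right) = \frac{7}{3} \approx 2.3333$)
$S{\left(T,d \right)} = \frac{1369}{9}$ ($S{\left(T,d \right)} = \left(\frac{7}{3} + 10\right)^{2} = \left(\frac{37}{3}\right)^{2} = \frac{1369}{9}$)
$\frac{1}{S{\left(F{\left(2,-15 \right)},-513 \right)} - 253694} = \frac{1}{\frac{1369}{9} - 253694} = \frac{1}{- \frac{2281877}{9}} = - \frac{9}{2281877}$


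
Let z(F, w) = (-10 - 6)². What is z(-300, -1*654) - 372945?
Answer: -372689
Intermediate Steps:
z(F, w) = 256 (z(F, w) = (-16)² = 256)
z(-300, -1*654) - 372945 = 256 - 372945 = -372689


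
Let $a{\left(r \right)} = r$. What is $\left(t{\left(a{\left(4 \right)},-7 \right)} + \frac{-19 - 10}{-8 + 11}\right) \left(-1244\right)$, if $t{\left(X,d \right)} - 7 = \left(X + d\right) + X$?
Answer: $\frac{6220}{3} \approx 2073.3$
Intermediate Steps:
$t{\left(X,d \right)} = 7 + d + 2 X$ ($t{\left(X,d \right)} = 7 + \left(\left(X + d\right) + X\right) = 7 + \left(d + 2 X\right) = 7 + d + 2 X$)
$\left(t{\left(a{\left(4 \right)},-7 \right)} + \frac{-19 - 10}{-8 + 11}\right) \left(-1244\right) = \left(\left(7 - 7 + 2 \cdot 4\right) + \frac{-19 - 10}{-8 + 11}\right) \left(-1244\right) = \left(\left(7 - 7 + 8\right) - \frac{29}{3}\right) \left(-1244\right) = \left(8 - \frac{29}{3}\right) \left(-1244\right) = \left(- \frac{5}{3}\right) \left(-1244\right) = \frac{6220}{3}$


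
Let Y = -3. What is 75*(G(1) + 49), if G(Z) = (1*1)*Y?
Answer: 3450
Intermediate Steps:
G(Z) = -3 (G(Z) = (1*1)*(-3) = 1*(-3) = -3)
75*(G(1) + 49) = 75*(-3 + 49) = 75*46 = 3450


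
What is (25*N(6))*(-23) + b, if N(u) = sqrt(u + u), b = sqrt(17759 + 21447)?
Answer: sqrt(39206) - 1150*sqrt(3) ≈ -1793.9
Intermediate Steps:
b = sqrt(39206) ≈ 198.01
N(u) = sqrt(2)*sqrt(u) (N(u) = sqrt(2*u) = sqrt(2)*sqrt(u))
(25*N(6))*(-23) + b = (25*(sqrt(2)*sqrt(6)))*(-23) + sqrt(39206) = (25*(2*sqrt(3)))*(-23) + sqrt(39206) = (50*sqrt(3))*(-23) + sqrt(39206) = -1150*sqrt(3) + sqrt(39206) = sqrt(39206) - 1150*sqrt(3)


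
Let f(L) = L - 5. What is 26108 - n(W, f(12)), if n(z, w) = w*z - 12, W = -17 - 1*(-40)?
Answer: 25959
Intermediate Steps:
f(L) = -5 + L
W = 23 (W = -17 + 40 = 23)
n(z, w) = -12 + w*z
26108 - n(W, f(12)) = 26108 - (-12 + (-5 + 12)*23) = 26108 - (-12 + 7*23) = 26108 - (-12 + 161) = 26108 - 1*149 = 26108 - 149 = 25959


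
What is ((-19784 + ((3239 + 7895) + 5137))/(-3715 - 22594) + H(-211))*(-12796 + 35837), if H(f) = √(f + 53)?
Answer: 80943033/26309 + 23041*I*√158 ≈ 3076.6 + 2.8962e+5*I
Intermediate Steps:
H(f) = √(53 + f)
((-19784 + ((3239 + 7895) + 5137))/(-3715 - 22594) + H(-211))*(-12796 + 35837) = ((-19784 + ((3239 + 7895) + 5137))/(-3715 - 22594) + √(53 - 211))*(-12796 + 35837) = ((-19784 + (11134 + 5137))/(-26309) + √(-158))*23041 = ((-19784 + 16271)*(-1/26309) + I*√158)*23041 = (-3513*(-1/26309) + I*√158)*23041 = (3513/26309 + I*√158)*23041 = 80943033/26309 + 23041*I*√158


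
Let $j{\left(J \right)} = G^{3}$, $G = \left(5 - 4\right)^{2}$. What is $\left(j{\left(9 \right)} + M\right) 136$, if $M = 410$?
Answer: $55896$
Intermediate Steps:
$G = 1$ ($G = 1^{2} = 1$)
$j{\left(J \right)} = 1$ ($j{\left(J \right)} = 1^{3} = 1$)
$\left(j{\left(9 \right)} + M\right) 136 = \left(1 + 410\right) 136 = 411 \cdot 136 = 55896$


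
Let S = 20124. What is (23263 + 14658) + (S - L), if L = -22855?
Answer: 80900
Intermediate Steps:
(23263 + 14658) + (S - L) = (23263 + 14658) + (20124 - 1*(-22855)) = 37921 + (20124 + 22855) = 37921 + 42979 = 80900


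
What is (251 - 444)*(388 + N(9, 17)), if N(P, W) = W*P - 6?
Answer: -103255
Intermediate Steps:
N(P, W) = -6 + P*W (N(P, W) = P*W - 6 = -6 + P*W)
(251 - 444)*(388 + N(9, 17)) = (251 - 444)*(388 + (-6 + 9*17)) = -193*(388 + (-6 + 153)) = -193*(388 + 147) = -193*535 = -103255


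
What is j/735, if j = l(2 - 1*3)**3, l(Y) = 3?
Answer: 9/245 ≈ 0.036735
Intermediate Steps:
j = 27 (j = 3**3 = 27)
j/735 = 27/735 = 27*(1/735) = 9/245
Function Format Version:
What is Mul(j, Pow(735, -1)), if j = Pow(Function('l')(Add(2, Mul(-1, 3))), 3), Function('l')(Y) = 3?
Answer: Rational(9, 245) ≈ 0.036735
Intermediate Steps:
j = 27 (j = Pow(3, 3) = 27)
Mul(j, Pow(735, -1)) = Mul(27, Pow(735, -1)) = Mul(27, Rational(1, 735)) = Rational(9, 245)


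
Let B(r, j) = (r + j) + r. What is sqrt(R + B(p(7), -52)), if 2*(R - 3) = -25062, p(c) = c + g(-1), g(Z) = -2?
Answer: I*sqrt(12570) ≈ 112.12*I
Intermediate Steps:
p(c) = -2 + c (p(c) = c - 2 = -2 + c)
B(r, j) = j + 2*r (B(r, j) = (j + r) + r = j + 2*r)
R = -12528 (R = 3 + (1/2)*(-25062) = 3 - 12531 = -12528)
sqrt(R + B(p(7), -52)) = sqrt(-12528 + (-52 + 2*(-2 + 7))) = sqrt(-12528 + (-52 + 2*5)) = sqrt(-12528 + (-52 + 10)) = sqrt(-12528 - 42) = sqrt(-12570) = I*sqrt(12570)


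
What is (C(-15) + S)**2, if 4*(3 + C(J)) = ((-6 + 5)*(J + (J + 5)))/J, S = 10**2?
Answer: 1343281/144 ≈ 9328.3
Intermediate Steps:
S = 100
C(J) = -3 + (-5 - 2*J)/(4*J) (C(J) = -3 + (((-6 + 5)*(J + (J + 5)))/J)/4 = -3 + ((-(J + (5 + J)))/J)/4 = -3 + ((-(5 + 2*J))/J)/4 = -3 + ((-5 - 2*J)/J)/4 = -3 + (-5 - 2*J)/(4*J))
(C(-15) + S)**2 = ((1/4)*(-5 - 14*(-15))/(-15) + 100)**2 = ((1/4)*(-1/15)*(-5 + 210) + 100)**2 = ((1/4)*(-1/15)*205 + 100)**2 = (-41/12 + 100)**2 = (1159/12)**2 = 1343281/144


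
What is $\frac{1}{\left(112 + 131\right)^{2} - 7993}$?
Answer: $\frac{1}{51056} \approx 1.9586 \cdot 10^{-5}$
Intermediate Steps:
$\frac{1}{\left(112 + 131\right)^{2} - 7993} = \frac{1}{243^{2} - 7993} = \frac{1}{59049 - 7993} = \frac{1}{51056}$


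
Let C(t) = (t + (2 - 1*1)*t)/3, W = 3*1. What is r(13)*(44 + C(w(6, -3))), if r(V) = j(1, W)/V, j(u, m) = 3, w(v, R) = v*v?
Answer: 204/13 ≈ 15.692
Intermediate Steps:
W = 3
w(v, R) = v²
r(V) = 3/V
C(t) = 2*t/3 (C(t) = (t + (2 - 1)*t)*(⅓) = (t + 1*t)*(⅓) = (t + t)*(⅓) = (2*t)*(⅓) = 2*t/3)
r(13)*(44 + C(w(6, -3))) = (3/13)*(44 + (⅔)*6²) = (3*(1/13))*(44 + (⅔)*36) = 3*(44 + 24)/13 = (3/13)*68 = 204/13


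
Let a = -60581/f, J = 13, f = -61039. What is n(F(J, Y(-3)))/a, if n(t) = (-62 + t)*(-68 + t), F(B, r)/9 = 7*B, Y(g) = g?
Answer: 34701098773/60581 ≈ 5.7281e+5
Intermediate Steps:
F(B, r) = 63*B (F(B, r) = 9*(7*B) = 63*B)
a = 60581/61039 (a = -60581/(-61039) = -60581*(-1/61039) = 60581/61039 ≈ 0.99250)
n(t) = (-68 + t)*(-62 + t)
n(F(J, Y(-3)))/a = (4216 + (63*13)² - 8190*13)/(60581/61039) = (4216 + 819² - 130*819)*(61039/60581) = (4216 + 670761 - 106470)*(61039/60581) = 568507*(61039/60581) = 34701098773/60581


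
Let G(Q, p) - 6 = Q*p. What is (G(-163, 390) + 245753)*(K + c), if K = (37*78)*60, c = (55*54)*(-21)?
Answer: 20184719310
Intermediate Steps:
c = -62370 (c = 2970*(-21) = -62370)
K = 173160 (K = 2886*60 = 173160)
G(Q, p) = 6 + Q*p
(G(-163, 390) + 245753)*(K + c) = ((6 - 163*390) + 245753)*(173160 - 62370) = ((6 - 63570) + 245753)*110790 = (-63564 + 245753)*110790 = 182189*110790 = 20184719310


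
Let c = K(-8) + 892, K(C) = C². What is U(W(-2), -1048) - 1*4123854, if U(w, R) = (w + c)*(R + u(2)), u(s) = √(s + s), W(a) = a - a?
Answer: -5123830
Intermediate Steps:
W(a) = 0
u(s) = √2*√s (u(s) = √(2*s) = √2*√s)
c = 956 (c = (-8)² + 892 = 64 + 892 = 956)
U(w, R) = (2 + R)*(956 + w) (U(w, R) = (w + 956)*(R + √2*√2) = (956 + w)*(R + 2) = (956 + w)*(2 + R) = (2 + R)*(956 + w))
U(W(-2), -1048) - 1*4123854 = (1912 + 2*0 + 956*(-1048) - 1048*0) - 1*4123854 = (1912 + 0 - 1001888 + 0) - 4123854 = -999976 - 4123854 = -5123830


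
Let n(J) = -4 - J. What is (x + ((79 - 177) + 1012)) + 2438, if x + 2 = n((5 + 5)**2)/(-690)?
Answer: 1155802/345 ≈ 3350.2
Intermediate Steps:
x = -638/345 (x = -2 + (-4 - (5 + 5)**2)/(-690) = -2 + (-4 - 1*10**2)*(-1/690) = -2 + (-4 - 1*100)*(-1/690) = -2 + (-4 - 100)*(-1/690) = -2 - 104*(-1/690) = -2 + 52/345 = -638/345 ≈ -1.8493)
(x + ((79 - 177) + 1012)) + 2438 = (-638/345 + ((79 - 177) + 1012)) + 2438 = (-638/345 + (-98 + 1012)) + 2438 = (-638/345 + 914) + 2438 = 314692/345 + 2438 = 1155802/345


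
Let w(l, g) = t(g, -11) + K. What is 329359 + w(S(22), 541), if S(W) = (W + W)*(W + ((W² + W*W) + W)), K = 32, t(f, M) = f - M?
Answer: 329943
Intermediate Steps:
S(W) = 2*W*(2*W + 2*W²) (S(W) = (2*W)*(W + ((W² + W²) + W)) = (2*W)*(W + (2*W² + W)) = (2*W)*(W + (W + 2*W²)) = (2*W)*(2*W + 2*W²) = 2*W*(2*W + 2*W²))
w(l, g) = 43 + g (w(l, g) = (g - 1*(-11)) + 32 = (g + 11) + 32 = (11 + g) + 32 = 43 + g)
329359 + w(S(22), 541) = 329359 + (43 + 541) = 329359 + 584 = 329943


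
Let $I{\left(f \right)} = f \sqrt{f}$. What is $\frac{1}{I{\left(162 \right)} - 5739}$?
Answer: $- \frac{1913}{9561531} - \frac{162 \sqrt{2}}{3187177} \approx -0.00027196$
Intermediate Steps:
$I{\left(f \right)} = f^{\frac{3}{2}}$
$\frac{1}{I{\left(162 \right)} - 5739} = \frac{1}{162^{\frac{3}{2}} - 5739} = \frac{1}{1458 \sqrt{2} - 5739} = \frac{1}{-5739 + 1458 \sqrt{2}}$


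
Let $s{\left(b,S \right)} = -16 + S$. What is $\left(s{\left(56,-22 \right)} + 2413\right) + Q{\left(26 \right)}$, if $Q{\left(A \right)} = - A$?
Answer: $2349$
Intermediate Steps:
$\left(s{\left(56,-22 \right)} + 2413\right) + Q{\left(26 \right)} = \left(\left(-16 - 22\right) + 2413\right) - 26 = \left(-38 + 2413\right) - 26 = 2375 - 26 = 2349$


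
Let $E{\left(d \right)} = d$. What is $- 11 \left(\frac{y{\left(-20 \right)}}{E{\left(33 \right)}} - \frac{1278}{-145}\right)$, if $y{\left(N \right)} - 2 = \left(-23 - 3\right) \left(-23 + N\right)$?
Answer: $- \frac{204574}{435} \approx -470.29$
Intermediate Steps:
$y{\left(N \right)} = 600 - 26 N$ ($y{\left(N \right)} = 2 + \left(-23 - 3\right) \left(-23 + N\right) = 2 - 26 \left(-23 + N\right) = 2 - \left(-598 + 26 N\right) = 600 - 26 N$)
$- 11 \left(\frac{y{\left(-20 \right)}}{E{\left(33 \right)}} - \frac{1278}{-145}\right) = - 11 \left(\frac{600 - -520}{33} - \frac{1278}{-145}\right) = - 11 \left(\left(600 + 520\right) \frac{1}{33} - - \frac{1278}{145}\right) = - 11 \left(1120 \cdot \frac{1}{33} + \frac{1278}{145}\right) = - 11 \left(\frac{1120}{33} + \frac{1278}{145}\right) = \left(-11\right) \frac{204574}{4785} = - \frac{204574}{435}$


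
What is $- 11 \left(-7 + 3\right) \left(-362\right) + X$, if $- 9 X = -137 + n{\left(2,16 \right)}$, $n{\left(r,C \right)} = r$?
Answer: $-15913$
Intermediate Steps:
$X = 15$ ($X = - \frac{-137 + 2}{9} = \left(- \frac{1}{9}\right) \left(-135\right) = 15$)
$- 11 \left(-7 + 3\right) \left(-362\right) + X = - 11 \left(-7 + 3\right) \left(-362\right) + 15 = \left(-11\right) \left(-4\right) \left(-362\right) + 15 = 44 \left(-362\right) + 15 = -15928 + 15 = -15913$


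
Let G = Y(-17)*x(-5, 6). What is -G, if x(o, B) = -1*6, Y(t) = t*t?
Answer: 1734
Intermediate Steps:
Y(t) = t²
x(o, B) = -6
G = -1734 (G = (-17)²*(-6) = 289*(-6) = -1734)
-G = -1*(-1734) = 1734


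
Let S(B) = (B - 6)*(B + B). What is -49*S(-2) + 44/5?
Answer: -7796/5 ≈ -1559.2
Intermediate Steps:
S(B) = 2*B*(-6 + B) (S(B) = (-6 + B)*(2*B) = 2*B*(-6 + B))
-49*S(-2) + 44/5 = -98*(-2)*(-6 - 2) + 44/5 = -98*(-2)*(-8) + 44*(⅕) = -49*32 + 44/5 = -1568 + 44/5 = -7796/5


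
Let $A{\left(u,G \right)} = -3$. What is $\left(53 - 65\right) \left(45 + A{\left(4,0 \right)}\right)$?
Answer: $-504$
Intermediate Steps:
$\left(53 - 65\right) \left(45 + A{\left(4,0 \right)}\right) = \left(53 - 65\right) \left(45 - 3\right) = \left(53 - 65\right) 42 = \left(-12\right) 42 = -504$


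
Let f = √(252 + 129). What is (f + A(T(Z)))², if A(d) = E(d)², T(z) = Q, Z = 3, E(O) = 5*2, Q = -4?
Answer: (100 + √381)² ≈ 14285.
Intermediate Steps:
E(O) = 10
f = √381 ≈ 19.519
T(z) = -4
A(d) = 100 (A(d) = 10² = 100)
(f + A(T(Z)))² = (√381 + 100)² = (100 + √381)²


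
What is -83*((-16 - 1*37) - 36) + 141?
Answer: 7528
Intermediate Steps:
-83*((-16 - 1*37) - 36) + 141 = -83*((-16 - 37) - 36) + 141 = -83*(-53 - 36) + 141 = -83*(-89) + 141 = 7387 + 141 = 7528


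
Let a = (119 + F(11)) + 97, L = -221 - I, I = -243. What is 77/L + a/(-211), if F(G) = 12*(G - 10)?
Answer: 1021/422 ≈ 2.4194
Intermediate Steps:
F(G) = -120 + 12*G (F(G) = 12*(-10 + G) = -120 + 12*G)
L = 22 (L = -221 - 1*(-243) = -221 + 243 = 22)
a = 228 (a = (119 + (-120 + 12*11)) + 97 = (119 + (-120 + 132)) + 97 = (119 + 12) + 97 = 131 + 97 = 228)
77/L + a/(-211) = 77/22 + 228/(-211) = 77*(1/22) + 228*(-1/211) = 7/2 - 228/211 = 1021/422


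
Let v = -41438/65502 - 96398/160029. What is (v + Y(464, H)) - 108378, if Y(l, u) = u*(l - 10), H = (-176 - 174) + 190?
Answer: -35138580842473/194115177 ≈ -1.8102e+5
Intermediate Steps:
H = -160 (H = -350 + 190 = -160)
v = -239732287/194115177 (v = -41438*1/65502 - 96398*1/160029 = -20719/32751 - 96398/160029 = -239732287/194115177 ≈ -1.2350)
Y(l, u) = u*(-10 + l)
(v + Y(464, H)) - 108378 = (-239732287/194115177 - 160*(-10 + 464)) - 108378 = (-239732287/194115177 - 160*454) - 108378 = (-239732287/194115177 - 72640) - 108378 = -14100766189567/194115177 - 108378 = -35138580842473/194115177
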